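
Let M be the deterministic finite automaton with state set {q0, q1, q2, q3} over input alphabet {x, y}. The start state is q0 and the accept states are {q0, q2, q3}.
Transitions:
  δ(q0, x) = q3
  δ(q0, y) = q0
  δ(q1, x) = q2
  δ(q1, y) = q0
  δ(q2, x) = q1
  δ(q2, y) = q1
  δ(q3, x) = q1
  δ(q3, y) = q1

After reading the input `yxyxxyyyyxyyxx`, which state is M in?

q1

q0 --y--> q0
q0 --x--> q3
q3 --y--> q1
q1 --x--> q2
q2 --x--> q1
q1 --y--> q0
q0 --y--> q0
q0 --y--> q0
q0 --y--> q0
q0 --x--> q3
q3 --y--> q1
q1 --y--> q0
q0 --x--> q3
q3 --x--> q1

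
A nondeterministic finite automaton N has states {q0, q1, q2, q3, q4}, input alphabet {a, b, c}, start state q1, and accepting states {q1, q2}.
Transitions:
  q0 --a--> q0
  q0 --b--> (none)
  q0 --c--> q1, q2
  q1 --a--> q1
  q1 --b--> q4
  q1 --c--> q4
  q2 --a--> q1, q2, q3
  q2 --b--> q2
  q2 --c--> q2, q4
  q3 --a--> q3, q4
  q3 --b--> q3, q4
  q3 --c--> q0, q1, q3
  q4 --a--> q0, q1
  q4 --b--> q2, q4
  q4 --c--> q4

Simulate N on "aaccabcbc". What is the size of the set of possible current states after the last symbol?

2

Start: {q1}
read a: {q1}
read a: {q1}
read c: {q4}
read c: {q4}
read a: {q0, q1}
read b: {q4}
read c: {q4}
read b: {q2, q4}
read c: {q2, q4}
Final reachable set {q2, q4} has 2 states.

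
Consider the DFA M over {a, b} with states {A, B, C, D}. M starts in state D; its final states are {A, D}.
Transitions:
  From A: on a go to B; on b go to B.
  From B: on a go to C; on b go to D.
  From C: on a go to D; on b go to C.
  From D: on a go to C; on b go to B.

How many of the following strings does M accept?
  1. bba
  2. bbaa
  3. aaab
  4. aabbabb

bba: rejected
bbaa: accepted
aaab: rejected
aabbabb: rejected

1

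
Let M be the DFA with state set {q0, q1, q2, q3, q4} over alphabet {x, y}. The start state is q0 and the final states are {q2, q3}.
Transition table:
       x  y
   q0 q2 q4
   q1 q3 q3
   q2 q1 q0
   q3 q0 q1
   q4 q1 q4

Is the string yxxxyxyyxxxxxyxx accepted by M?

rejected

q0 --y--> q4
q4 --x--> q1
q1 --x--> q3
q3 --x--> q0
q0 --y--> q4
q4 --x--> q1
q1 --y--> q3
q3 --y--> q1
q1 --x--> q3
q3 --x--> q0
q0 --x--> q2
q2 --x--> q1
q1 --x--> q3
q3 --y--> q1
q1 --x--> q3
q3 --x--> q0
End in state q0, which is not an accepting state.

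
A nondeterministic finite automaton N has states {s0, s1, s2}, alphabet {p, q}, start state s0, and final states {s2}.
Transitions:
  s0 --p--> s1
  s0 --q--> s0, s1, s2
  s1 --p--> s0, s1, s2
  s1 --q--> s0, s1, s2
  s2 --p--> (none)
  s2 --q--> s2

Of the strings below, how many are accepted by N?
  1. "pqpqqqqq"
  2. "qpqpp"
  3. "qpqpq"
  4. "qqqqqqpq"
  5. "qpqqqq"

"pqpqqqqq": accepted
"qpqpp": accepted
"qpqpq": accepted
"qqqqqqpq": accepted
"qpqqqq": accepted

5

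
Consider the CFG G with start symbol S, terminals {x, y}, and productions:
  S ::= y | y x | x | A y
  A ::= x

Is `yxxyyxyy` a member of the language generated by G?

no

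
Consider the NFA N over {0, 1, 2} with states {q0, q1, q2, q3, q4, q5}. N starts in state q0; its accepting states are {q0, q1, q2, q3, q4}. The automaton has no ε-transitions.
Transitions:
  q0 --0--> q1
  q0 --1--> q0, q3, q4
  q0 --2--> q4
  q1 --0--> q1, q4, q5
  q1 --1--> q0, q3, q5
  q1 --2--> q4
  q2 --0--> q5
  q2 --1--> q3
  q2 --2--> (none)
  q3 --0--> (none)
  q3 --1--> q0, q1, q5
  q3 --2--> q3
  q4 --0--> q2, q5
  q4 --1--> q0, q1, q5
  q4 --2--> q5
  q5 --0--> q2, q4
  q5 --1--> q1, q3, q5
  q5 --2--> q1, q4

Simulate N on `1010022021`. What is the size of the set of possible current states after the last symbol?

4

Start: {q0}
read 1: {q0, q3, q4}
read 0: {q1, q2, q5}
read 1: {q0, q1, q3, q5}
read 0: {q1, q2, q4, q5}
read 0: {q1, q2, q4, q5}
read 2: {q1, q4, q5}
read 2: {q1, q4, q5}
read 0: {q1, q2, q4, q5}
read 2: {q1, q4, q5}
read 1: {q0, q1, q3, q5}
Final reachable set {q0, q1, q3, q5} has 4 states.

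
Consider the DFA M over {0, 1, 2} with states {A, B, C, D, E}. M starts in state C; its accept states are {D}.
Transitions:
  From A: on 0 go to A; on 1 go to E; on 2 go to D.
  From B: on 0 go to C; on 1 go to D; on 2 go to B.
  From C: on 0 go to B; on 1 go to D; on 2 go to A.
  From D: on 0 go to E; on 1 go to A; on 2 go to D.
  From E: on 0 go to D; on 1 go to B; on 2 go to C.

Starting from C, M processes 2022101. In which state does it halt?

E

C --2--> A
A --0--> A
A --2--> D
D --2--> D
D --1--> A
A --0--> A
A --1--> E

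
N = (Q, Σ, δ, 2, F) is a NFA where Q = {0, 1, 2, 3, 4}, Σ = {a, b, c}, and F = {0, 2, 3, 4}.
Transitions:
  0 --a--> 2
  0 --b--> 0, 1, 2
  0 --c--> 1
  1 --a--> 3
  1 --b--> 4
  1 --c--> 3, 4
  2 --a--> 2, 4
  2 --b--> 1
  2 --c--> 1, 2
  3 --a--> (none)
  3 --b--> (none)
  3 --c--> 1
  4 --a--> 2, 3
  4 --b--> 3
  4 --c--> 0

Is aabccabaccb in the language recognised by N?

accepted

Start: {2}
read a: {2, 4}
read a: {2, 3, 4}
read b: {1, 3}
read c: {1, 3, 4}
read c: {0, 1, 3, 4}
read a: {2, 3}
read b: {1}
read a: {3}
read c: {1}
read c: {3, 4}
read b: {3}
Reachable ∩ accepting = {3} — nonempty.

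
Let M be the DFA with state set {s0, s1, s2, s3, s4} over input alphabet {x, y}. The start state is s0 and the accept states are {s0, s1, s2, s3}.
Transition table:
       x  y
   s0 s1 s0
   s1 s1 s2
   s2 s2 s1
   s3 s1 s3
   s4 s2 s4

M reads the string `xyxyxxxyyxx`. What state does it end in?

s1

s0 --x--> s1
s1 --y--> s2
s2 --x--> s2
s2 --y--> s1
s1 --x--> s1
s1 --x--> s1
s1 --x--> s1
s1 --y--> s2
s2 --y--> s1
s1 --x--> s1
s1 --x--> s1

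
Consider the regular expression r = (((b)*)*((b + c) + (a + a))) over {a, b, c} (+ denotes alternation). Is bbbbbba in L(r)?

Split as bbbbbb·a: ((b)*)* matches bbbbbb and ((b+c)+(a+a)) matches a.

yes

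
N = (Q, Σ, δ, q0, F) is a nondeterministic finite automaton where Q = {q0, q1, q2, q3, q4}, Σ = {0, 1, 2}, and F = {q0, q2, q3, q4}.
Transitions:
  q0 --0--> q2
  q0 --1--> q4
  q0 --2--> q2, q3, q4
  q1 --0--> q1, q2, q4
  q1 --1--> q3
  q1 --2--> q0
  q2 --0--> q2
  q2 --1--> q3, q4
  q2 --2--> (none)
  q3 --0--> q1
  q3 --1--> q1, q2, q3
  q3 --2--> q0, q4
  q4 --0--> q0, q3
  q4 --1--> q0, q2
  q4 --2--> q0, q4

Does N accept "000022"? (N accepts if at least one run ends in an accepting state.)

rejected

Start: {q0}
read 0: {q2}
read 0: {q2}
read 0: {q2}
read 0: {q2}
read 2: {}
The reachable set is empty and stays empty for the remaining 1 symbol.
Reachable ∩ accepting = {} — empty.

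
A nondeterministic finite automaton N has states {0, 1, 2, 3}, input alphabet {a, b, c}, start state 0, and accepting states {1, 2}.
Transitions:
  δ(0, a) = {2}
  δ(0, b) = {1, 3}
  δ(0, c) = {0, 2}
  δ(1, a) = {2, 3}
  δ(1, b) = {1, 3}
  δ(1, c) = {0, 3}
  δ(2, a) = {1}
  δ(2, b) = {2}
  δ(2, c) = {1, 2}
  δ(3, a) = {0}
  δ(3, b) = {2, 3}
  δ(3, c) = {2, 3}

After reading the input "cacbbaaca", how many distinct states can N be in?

4

Start: {0}
read c: {0, 2}
read a: {1, 2}
read c: {0, 1, 2, 3}
read b: {1, 2, 3}
read b: {1, 2, 3}
read a: {0, 1, 2, 3}
read a: {0, 1, 2, 3}
read c: {0, 1, 2, 3}
read a: {0, 1, 2, 3}
Final reachable set {0, 1, 2, 3} has 4 states.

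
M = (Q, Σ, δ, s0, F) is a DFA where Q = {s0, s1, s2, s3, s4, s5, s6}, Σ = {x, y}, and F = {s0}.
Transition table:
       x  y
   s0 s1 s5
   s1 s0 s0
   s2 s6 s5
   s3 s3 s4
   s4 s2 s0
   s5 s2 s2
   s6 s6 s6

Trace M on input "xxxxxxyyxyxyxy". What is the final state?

s0 --x--> s1
s1 --x--> s0
s0 --x--> s1
s1 --x--> s0
s0 --x--> s1
s1 --x--> s0
s0 --y--> s5
s5 --y--> s2
s2 --x--> s6
s6 --y--> s6
s6 --x--> s6
s6 --y--> s6
s6 --x--> s6
s6 --y--> s6

s6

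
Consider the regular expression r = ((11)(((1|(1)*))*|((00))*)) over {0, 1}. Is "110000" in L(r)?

Split as 11·0000: (11) matches 11 and (((1|(1)*))*|((00))*) matches 0000.

yes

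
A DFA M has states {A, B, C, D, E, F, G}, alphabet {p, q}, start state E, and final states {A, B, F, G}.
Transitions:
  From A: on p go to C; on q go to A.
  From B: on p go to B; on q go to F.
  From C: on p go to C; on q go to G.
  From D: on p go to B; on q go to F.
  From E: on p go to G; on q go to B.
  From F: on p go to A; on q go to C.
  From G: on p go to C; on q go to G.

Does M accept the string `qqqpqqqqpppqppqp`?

E --q--> B
B --q--> F
F --q--> C
C --p--> C
C --q--> G
G --q--> G
G --q--> G
G --q--> G
G --p--> C
C --p--> C
C --p--> C
C --q--> G
G --p--> C
C --p--> C
C --q--> G
G --p--> C
End in state C, which is not an accepting state.

rejected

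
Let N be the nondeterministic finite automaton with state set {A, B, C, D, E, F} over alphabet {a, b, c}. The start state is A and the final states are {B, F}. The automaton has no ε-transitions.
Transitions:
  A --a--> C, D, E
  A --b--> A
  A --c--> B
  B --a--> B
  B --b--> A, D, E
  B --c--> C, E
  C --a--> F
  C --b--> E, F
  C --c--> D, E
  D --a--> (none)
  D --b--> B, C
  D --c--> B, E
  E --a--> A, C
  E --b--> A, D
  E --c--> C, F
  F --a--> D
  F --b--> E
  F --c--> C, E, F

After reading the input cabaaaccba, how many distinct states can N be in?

6

Start: {A}
read c: {B}
read a: {B}
read b: {A, D, E}
read a: {A, C, D, E}
read a: {A, C, D, E, F}
read a: {A, C, D, E, F}
read c: {B, C, D, E, F}
read c: {B, C, D, E, F}
read b: {A, B, C, D, E, F}
read a: {A, B, C, D, E, F}
Final reachable set {A, B, C, D, E, F} has 6 states.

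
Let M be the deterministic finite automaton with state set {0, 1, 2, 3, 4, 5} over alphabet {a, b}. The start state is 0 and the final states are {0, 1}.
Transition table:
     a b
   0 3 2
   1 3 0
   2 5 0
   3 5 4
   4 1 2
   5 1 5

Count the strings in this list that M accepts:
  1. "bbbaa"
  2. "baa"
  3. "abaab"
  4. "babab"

"bbbaa": accepted
"baa": accepted
"abaab": rejected
"babab": accepted

3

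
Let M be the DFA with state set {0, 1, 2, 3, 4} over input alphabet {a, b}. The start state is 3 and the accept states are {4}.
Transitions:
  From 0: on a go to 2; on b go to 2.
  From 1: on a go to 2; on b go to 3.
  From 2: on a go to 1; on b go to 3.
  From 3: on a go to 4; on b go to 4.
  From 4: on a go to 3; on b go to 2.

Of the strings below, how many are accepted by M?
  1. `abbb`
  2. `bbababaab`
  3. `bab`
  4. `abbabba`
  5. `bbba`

`abbb`: accepted
`bbababaab`: rejected
`bab`: accepted
`abbabba`: accepted
`bbba`: accepted

4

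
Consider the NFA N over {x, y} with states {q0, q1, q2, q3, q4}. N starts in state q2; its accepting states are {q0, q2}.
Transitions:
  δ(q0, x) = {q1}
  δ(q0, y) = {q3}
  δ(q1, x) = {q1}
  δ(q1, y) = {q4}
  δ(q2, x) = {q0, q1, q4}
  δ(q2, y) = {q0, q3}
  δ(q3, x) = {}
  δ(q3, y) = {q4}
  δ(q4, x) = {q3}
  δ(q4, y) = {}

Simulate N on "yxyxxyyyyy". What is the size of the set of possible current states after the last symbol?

0

Start: {q2}
read y: {q0, q3}
read x: {q1}
read y: {q4}
read x: {q3}
read x: {}
The reachable set is empty and stays empty for the remaining 5 symbols.
Final reachable set {} has 0 states.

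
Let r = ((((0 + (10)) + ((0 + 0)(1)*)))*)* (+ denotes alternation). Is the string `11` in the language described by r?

no

11 cannot be split into zero or more pieces each matching (((0+(10))+((0+0)(1)*)))*.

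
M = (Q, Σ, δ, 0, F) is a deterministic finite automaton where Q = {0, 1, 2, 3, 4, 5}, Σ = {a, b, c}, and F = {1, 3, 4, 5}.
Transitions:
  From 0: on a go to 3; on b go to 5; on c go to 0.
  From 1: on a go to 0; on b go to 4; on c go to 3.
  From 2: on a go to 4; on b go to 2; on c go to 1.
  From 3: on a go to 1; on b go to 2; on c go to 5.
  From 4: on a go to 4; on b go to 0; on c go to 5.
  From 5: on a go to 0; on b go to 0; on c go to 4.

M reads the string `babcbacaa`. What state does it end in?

0 --b--> 5
5 --a--> 0
0 --b--> 5
5 --c--> 4
4 --b--> 0
0 --a--> 3
3 --c--> 5
5 --a--> 0
0 --a--> 3

3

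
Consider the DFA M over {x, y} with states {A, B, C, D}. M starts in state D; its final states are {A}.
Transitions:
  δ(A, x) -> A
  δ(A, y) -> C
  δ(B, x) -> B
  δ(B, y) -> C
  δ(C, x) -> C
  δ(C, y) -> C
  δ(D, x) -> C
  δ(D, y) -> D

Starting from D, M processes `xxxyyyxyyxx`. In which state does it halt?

D --x--> C
C --x--> C
C --x--> C
C --y--> C
C --y--> C
C --y--> C
C --x--> C
C --y--> C
C --y--> C
C --x--> C
C --x--> C

C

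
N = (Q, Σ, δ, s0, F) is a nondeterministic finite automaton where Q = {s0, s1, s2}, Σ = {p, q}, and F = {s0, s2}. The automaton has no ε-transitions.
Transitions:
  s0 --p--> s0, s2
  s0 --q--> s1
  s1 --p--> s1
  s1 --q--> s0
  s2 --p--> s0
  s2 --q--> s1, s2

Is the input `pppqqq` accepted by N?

accepted

Start: {s0}
read p: {s0, s2}
read p: {s0, s2}
read p: {s0, s2}
read q: {s1, s2}
read q: {s0, s1, s2}
read q: {s0, s1, s2}
Reachable ∩ accepting = {s0, s2} — nonempty.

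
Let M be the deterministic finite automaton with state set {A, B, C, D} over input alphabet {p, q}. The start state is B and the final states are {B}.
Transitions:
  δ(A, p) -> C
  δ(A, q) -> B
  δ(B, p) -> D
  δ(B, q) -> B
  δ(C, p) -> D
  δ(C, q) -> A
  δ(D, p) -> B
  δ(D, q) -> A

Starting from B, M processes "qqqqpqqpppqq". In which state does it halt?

B

B --q--> B
B --q--> B
B --q--> B
B --q--> B
B --p--> D
D --q--> A
A --q--> B
B --p--> D
D --p--> B
B --p--> D
D --q--> A
A --q--> B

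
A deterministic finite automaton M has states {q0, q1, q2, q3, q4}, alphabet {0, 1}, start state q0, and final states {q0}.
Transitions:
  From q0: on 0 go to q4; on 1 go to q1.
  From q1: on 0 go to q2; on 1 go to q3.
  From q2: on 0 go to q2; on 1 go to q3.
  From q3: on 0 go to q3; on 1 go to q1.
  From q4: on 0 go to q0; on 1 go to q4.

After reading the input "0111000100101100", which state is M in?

q0 --0--> q4
q4 --1--> q4
q4 --1--> q4
q4 --1--> q4
q4 --0--> q0
q0 --0--> q4
q4 --0--> q0
q0 --1--> q1
q1 --0--> q2
q2 --0--> q2
q2 --1--> q3
q3 --0--> q3
q3 --1--> q1
q1 --1--> q3
q3 --0--> q3
q3 --0--> q3

q3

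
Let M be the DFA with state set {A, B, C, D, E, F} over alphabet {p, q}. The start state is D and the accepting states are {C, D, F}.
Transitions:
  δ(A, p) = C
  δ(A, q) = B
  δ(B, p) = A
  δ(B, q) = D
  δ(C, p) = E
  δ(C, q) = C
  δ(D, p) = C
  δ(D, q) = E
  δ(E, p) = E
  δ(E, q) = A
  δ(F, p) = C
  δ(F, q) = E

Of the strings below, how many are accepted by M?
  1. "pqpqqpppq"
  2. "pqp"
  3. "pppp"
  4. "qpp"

"pqpqqpppq": rejected
"pqp": rejected
"pppp": rejected
"qpp": rejected

0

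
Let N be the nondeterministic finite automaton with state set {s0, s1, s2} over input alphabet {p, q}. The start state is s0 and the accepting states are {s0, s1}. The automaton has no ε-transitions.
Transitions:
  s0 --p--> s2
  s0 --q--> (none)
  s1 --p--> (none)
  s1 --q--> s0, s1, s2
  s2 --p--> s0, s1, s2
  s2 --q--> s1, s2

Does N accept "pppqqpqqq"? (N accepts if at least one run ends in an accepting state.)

Start: {s0}
read p: {s2}
read p: {s0, s1, s2}
read p: {s0, s1, s2}
read q: {s0, s1, s2}
read q: {s0, s1, s2}
read p: {s0, s1, s2}
read q: {s0, s1, s2}
read q: {s0, s1, s2}
read q: {s0, s1, s2}
Reachable ∩ accepting = {s0, s1} — nonempty.

accepted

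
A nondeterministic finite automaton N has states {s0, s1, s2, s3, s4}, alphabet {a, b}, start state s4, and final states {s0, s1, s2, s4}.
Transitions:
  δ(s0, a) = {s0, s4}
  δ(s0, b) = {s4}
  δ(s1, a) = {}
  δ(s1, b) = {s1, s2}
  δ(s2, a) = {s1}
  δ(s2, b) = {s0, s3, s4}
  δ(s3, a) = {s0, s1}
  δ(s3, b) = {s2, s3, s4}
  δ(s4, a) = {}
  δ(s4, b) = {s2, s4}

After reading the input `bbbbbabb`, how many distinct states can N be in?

5

Start: {s4}
read b: {s2, s4}
read b: {s0, s2, s3, s4}
read b: {s0, s2, s3, s4}
read b: {s0, s2, s3, s4}
read b: {s0, s2, s3, s4}
read a: {s0, s1, s4}
read b: {s1, s2, s4}
read b: {s0, s1, s2, s3, s4}
Final reachable set {s0, s1, s2, s3, s4} has 5 states.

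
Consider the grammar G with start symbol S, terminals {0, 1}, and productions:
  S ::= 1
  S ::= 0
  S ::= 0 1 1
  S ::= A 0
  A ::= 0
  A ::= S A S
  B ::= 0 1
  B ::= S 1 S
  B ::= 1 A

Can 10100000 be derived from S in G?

yes

S ⇒ A0 ⇒ SAS0 ⇒ 1AS0 ⇒ 1SASS0 ⇒ 10ASS0 ⇒ 10SASSS0 ⇒ 101ASSS0 ⇒ 1010SSS0 ⇒ 10100SS0 ⇒ 101000S0 ⇒ 10100000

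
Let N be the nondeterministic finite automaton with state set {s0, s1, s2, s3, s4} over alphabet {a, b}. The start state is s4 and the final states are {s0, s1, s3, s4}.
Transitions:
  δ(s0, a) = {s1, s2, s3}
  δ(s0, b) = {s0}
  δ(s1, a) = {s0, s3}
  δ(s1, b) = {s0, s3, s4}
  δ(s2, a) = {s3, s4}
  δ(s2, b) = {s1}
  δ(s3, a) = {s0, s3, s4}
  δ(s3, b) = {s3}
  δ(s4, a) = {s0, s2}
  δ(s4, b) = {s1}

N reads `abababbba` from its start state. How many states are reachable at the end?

Start: {s4}
read a: {s0, s2}
read b: {s0, s1}
read a: {s0, s1, s2, s3}
read b: {s0, s1, s3, s4}
read a: {s0, s1, s2, s3, s4}
read b: {s0, s1, s3, s4}
read b: {s0, s1, s3, s4}
read b: {s0, s1, s3, s4}
read a: {s0, s1, s2, s3, s4}
Final reachable set {s0, s1, s2, s3, s4} has 5 states.

5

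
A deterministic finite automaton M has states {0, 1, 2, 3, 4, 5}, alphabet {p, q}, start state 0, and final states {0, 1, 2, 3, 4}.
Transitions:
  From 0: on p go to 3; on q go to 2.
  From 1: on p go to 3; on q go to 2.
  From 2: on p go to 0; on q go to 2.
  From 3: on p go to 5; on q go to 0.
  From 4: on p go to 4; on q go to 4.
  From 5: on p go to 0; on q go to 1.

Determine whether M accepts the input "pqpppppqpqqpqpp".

accepted

0 --p--> 3
3 --q--> 0
0 --p--> 3
3 --p--> 5
5 --p--> 0
0 --p--> 3
3 --p--> 5
5 --q--> 1
1 --p--> 3
3 --q--> 0
0 --q--> 2
2 --p--> 0
0 --q--> 2
2 --p--> 0
0 --p--> 3
End in state 3, which is an accepting state.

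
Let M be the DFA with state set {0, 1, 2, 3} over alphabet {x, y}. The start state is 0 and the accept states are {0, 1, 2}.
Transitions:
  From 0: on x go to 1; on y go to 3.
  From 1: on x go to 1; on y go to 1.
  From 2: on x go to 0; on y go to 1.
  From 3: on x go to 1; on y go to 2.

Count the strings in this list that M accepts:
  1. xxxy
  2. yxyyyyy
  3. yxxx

3

xxxy: accepted
yxyyyyy: accepted
yxxx: accepted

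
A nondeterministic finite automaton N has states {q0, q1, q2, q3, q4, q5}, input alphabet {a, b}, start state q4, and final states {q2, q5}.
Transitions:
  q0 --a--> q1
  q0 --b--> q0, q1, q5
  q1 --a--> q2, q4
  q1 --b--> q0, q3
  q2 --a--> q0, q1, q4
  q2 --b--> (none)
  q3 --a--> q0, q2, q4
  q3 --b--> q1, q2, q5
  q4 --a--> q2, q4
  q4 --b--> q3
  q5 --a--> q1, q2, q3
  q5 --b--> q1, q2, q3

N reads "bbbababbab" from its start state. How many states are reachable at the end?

Start: {q4}
read b: {q3}
read b: {q1, q2, q5}
read b: {q0, q1, q2, q3}
read a: {q0, q1, q2, q4}
read b: {q0, q1, q3, q5}
read a: {q0, q1, q2, q3, q4}
read b: {q0, q1, q2, q3, q5}
read b: {q0, q1, q2, q3, q5}
read a: {q0, q1, q2, q3, q4}
read b: {q0, q1, q2, q3, q5}
Final reachable set {q0, q1, q2, q3, q5} has 5 states.

5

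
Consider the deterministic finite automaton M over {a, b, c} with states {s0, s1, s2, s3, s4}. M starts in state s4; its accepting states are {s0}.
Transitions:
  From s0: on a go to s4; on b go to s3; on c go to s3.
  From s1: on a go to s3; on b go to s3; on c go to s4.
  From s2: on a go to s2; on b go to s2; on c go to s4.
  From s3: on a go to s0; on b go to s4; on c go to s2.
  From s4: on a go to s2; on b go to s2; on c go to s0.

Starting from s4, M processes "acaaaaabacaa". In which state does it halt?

s2

s4 --a--> s2
s2 --c--> s4
s4 --a--> s2
s2 --a--> s2
s2 --a--> s2
s2 --a--> s2
s2 --a--> s2
s2 --b--> s2
s2 --a--> s2
s2 --c--> s4
s4 --a--> s2
s2 --a--> s2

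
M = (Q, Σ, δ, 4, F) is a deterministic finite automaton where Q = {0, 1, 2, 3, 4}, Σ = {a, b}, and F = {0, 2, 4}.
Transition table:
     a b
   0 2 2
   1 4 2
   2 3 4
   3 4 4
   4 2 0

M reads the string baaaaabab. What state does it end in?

4 --b--> 0
0 --a--> 2
2 --a--> 3
3 --a--> 4
4 --a--> 2
2 --a--> 3
3 --b--> 4
4 --a--> 2
2 --b--> 4

4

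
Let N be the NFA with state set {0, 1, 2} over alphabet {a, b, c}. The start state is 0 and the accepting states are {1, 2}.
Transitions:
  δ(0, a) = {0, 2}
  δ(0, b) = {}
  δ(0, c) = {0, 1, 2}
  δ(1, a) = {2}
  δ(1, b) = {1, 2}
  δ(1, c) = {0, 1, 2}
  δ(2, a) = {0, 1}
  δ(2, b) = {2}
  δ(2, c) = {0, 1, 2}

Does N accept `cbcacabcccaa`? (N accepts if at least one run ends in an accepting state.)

Start: {0}
read c: {0, 1, 2}
read b: {1, 2}
read c: {0, 1, 2}
read a: {0, 1, 2}
read c: {0, 1, 2}
read a: {0, 1, 2}
read b: {1, 2}
read c: {0, 1, 2}
read c: {0, 1, 2}
read c: {0, 1, 2}
read a: {0, 1, 2}
read a: {0, 1, 2}
Reachable ∩ accepting = {1, 2} — nonempty.

accepted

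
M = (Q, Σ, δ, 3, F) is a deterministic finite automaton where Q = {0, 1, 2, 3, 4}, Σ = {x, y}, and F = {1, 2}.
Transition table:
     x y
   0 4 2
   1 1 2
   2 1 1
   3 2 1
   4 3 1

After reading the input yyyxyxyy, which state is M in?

3 --y--> 1
1 --y--> 2
2 --y--> 1
1 --x--> 1
1 --y--> 2
2 --x--> 1
1 --y--> 2
2 --y--> 1

1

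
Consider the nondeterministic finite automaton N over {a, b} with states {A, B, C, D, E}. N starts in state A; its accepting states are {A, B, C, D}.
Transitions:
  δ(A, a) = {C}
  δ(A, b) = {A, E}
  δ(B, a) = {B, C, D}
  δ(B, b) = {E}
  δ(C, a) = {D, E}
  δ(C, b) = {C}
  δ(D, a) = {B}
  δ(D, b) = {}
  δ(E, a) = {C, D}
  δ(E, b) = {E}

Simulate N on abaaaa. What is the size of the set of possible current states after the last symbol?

4

Start: {A}
read a: {C}
read b: {C}
read a: {D, E}
read a: {B, C, D}
read a: {B, C, D, E}
read a: {B, C, D, E}
Final reachable set {B, C, D, E} has 4 states.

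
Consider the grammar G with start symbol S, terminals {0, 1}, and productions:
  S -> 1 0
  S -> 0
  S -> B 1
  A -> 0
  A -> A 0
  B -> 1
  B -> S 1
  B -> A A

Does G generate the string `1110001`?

no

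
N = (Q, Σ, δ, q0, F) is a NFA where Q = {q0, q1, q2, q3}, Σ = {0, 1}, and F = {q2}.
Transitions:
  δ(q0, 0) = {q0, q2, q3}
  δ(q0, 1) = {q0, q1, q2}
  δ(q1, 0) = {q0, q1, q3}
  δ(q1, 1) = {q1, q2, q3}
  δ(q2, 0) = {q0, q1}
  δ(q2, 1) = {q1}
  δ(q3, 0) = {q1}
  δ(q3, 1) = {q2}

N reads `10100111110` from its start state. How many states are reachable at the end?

4

Start: {q0}
read 1: {q0, q1, q2}
read 0: {q0, q1, q2, q3}
read 1: {q0, q1, q2, q3}
read 0: {q0, q1, q2, q3}
read 0: {q0, q1, q2, q3}
read 1: {q0, q1, q2, q3}
read 1: {q0, q1, q2, q3}
read 1: {q0, q1, q2, q3}
read 1: {q0, q1, q2, q3}
read 1: {q0, q1, q2, q3}
read 0: {q0, q1, q2, q3}
Final reachable set {q0, q1, q2, q3} has 4 states.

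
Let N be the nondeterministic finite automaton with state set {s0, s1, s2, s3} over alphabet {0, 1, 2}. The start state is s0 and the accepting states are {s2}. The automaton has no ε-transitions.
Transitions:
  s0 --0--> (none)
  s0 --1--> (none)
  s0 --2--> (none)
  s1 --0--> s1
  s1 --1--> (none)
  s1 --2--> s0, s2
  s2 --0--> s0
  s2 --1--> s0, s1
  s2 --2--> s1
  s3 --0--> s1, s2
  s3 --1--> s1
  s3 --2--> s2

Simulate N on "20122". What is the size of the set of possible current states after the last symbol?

0

Start: {s0}
read 2: {}
The reachable set is empty and stays empty for the remaining 4 symbols.
Final reachable set {} has 0 states.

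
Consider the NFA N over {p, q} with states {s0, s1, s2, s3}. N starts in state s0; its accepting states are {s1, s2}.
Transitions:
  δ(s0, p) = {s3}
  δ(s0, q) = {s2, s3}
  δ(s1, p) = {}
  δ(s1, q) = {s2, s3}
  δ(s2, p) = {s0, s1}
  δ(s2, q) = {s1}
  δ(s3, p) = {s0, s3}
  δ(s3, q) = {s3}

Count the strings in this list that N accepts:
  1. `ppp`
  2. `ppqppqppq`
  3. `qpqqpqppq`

2

`ppp`: rejected
`ppqppqppq`: accepted
`qpqqpqppq`: accepted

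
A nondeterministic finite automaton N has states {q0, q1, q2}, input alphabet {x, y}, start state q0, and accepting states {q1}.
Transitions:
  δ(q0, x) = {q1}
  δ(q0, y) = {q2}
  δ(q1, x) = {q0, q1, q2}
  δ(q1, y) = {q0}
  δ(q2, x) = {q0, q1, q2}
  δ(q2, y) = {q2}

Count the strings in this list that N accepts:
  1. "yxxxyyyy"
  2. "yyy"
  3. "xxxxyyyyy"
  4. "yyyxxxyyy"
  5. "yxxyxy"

"yxxxyyyy": rejected
"yyy": rejected
"xxxxyyyyy": rejected
"yyyxxxyyy": rejected
"yxxyxy": rejected

0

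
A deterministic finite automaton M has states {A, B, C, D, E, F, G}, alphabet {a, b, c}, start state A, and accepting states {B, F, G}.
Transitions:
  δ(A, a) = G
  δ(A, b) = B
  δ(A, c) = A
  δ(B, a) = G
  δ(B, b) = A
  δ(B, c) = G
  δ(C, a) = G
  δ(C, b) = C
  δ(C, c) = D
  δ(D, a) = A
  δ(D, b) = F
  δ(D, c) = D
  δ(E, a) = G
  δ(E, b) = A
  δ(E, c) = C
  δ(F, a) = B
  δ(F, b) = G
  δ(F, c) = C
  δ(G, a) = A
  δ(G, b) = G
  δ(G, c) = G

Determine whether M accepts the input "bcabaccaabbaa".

A --b--> B
B --c--> G
G --a--> A
A --b--> B
B --a--> G
G --c--> G
G --c--> G
G --a--> A
A --a--> G
G --b--> G
G --b--> G
G --a--> A
A --a--> G
End in state G, which is an accepting state.

accepted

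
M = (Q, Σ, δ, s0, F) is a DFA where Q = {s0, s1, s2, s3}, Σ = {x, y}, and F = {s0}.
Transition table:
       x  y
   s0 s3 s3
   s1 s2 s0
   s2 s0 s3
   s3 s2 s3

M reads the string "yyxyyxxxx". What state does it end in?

s0 --y--> s3
s3 --y--> s3
s3 --x--> s2
s2 --y--> s3
s3 --y--> s3
s3 --x--> s2
s2 --x--> s0
s0 --x--> s3
s3 --x--> s2

s2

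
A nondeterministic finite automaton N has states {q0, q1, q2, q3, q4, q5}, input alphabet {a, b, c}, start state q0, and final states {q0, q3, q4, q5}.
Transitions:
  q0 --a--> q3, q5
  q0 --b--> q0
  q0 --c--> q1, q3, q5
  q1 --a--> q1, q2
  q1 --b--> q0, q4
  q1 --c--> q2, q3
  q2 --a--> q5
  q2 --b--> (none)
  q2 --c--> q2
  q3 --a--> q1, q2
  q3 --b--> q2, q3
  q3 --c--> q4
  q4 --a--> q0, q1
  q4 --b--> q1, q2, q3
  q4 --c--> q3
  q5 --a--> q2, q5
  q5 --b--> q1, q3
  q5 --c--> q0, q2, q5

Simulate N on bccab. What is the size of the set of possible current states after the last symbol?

Start: {q0}
read b: {q0}
read c: {q1, q3, q5}
read c: {q0, q2, q3, q4, q5}
read a: {q0, q1, q2, q3, q5}
read b: {q0, q1, q2, q3, q4}
Final reachable set {q0, q1, q2, q3, q4} has 5 states.

5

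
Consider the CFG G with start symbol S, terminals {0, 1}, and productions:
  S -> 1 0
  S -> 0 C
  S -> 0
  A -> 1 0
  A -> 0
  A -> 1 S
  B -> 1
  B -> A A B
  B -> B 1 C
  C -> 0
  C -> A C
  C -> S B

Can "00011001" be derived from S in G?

yes

S ⇒ 0C ⇒ 0AC ⇒ 00C ⇒ 00SB ⇒ 000CB ⇒ 000ACB ⇒ 0001SCB ⇒ 000110CB ⇒ 0001100B ⇒ 00011001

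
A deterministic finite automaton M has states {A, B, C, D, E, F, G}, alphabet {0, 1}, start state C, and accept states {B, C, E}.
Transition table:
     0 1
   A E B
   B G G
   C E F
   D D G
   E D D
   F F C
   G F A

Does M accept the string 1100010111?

accepted

C --1--> F
F --1--> C
C --0--> E
E --0--> D
D --0--> D
D --1--> G
G --0--> F
F --1--> C
C --1--> F
F --1--> C
End in state C, which is an accepting state.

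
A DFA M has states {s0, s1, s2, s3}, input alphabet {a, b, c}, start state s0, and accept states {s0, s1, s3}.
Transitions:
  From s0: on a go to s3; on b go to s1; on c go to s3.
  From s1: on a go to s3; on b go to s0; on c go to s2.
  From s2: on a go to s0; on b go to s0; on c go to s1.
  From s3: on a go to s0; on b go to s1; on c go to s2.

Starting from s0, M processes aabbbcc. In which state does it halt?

s1

s0 --a--> s3
s3 --a--> s0
s0 --b--> s1
s1 --b--> s0
s0 --b--> s1
s1 --c--> s2
s2 --c--> s1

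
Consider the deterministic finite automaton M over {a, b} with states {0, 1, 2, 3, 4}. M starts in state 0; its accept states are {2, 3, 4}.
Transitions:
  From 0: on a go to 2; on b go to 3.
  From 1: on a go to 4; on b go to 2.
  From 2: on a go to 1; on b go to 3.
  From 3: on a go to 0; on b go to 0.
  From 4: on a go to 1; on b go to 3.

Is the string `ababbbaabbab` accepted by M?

accepted

0 --a--> 2
2 --b--> 3
3 --a--> 0
0 --b--> 3
3 --b--> 0
0 --b--> 3
3 --a--> 0
0 --a--> 2
2 --b--> 3
3 --b--> 0
0 --a--> 2
2 --b--> 3
End in state 3, which is an accepting state.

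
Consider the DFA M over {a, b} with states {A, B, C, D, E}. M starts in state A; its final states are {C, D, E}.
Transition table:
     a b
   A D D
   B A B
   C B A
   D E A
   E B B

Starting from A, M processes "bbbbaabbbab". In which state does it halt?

A --b--> D
D --b--> A
A --b--> D
D --b--> A
A --a--> D
D --a--> E
E --b--> B
B --b--> B
B --b--> B
B --a--> A
A --b--> D

D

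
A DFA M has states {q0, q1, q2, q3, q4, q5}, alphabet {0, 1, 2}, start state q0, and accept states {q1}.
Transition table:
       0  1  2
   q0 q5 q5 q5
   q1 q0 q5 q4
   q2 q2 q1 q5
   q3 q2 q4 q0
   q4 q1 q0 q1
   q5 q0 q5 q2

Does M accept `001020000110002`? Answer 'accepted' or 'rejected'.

q0 --0--> q5
q5 --0--> q0
q0 --1--> q5
q5 --0--> q0
q0 --2--> q5
q5 --0--> q0
q0 --0--> q5
q5 --0--> q0
q0 --0--> q5
q5 --1--> q5
q5 --1--> q5
q5 --0--> q0
q0 --0--> q5
q5 --0--> q0
q0 --2--> q5
End in state q5, which is not an accepting state.

rejected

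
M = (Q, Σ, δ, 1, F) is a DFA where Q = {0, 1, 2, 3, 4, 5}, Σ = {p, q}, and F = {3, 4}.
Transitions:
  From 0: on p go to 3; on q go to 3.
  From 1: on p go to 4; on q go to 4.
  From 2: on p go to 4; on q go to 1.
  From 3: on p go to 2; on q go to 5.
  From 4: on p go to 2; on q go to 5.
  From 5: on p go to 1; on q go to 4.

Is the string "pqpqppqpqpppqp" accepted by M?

accepted

1 --p--> 4
4 --q--> 5
5 --p--> 1
1 --q--> 4
4 --p--> 2
2 --p--> 4
4 --q--> 5
5 --p--> 1
1 --q--> 4
4 --p--> 2
2 --p--> 4
4 --p--> 2
2 --q--> 1
1 --p--> 4
End in state 4, which is an accepting state.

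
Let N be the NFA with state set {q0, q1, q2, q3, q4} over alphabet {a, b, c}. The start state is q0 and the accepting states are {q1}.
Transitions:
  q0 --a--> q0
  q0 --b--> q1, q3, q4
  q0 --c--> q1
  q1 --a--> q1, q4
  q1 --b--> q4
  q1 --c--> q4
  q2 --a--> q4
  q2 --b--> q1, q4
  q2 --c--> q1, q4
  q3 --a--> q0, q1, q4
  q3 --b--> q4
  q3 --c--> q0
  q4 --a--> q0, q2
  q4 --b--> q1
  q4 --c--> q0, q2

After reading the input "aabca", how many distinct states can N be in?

3

Start: {q0}
read a: {q0}
read a: {q0}
read b: {q1, q3, q4}
read c: {q0, q2, q4}
read a: {q0, q2, q4}
Final reachable set {q0, q2, q4} has 3 states.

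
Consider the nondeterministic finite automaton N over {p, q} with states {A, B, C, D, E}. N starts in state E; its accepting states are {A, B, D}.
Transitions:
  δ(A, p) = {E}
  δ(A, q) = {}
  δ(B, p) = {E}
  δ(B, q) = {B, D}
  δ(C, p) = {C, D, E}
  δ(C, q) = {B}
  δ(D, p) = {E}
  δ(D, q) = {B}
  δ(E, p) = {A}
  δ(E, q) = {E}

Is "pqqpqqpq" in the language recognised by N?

Start: {E}
read p: {A}
read q: {}
The reachable set is empty and stays empty for the remaining 6 symbols.
Reachable ∩ accepting = {} — empty.

rejected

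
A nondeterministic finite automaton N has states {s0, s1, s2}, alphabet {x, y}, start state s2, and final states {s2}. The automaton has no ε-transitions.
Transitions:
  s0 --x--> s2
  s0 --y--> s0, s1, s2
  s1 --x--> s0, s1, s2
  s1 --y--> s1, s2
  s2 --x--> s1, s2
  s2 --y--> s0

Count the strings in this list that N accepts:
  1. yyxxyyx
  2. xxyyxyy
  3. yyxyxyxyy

3

yyxxyyx: accepted
xxyyxyy: accepted
yyxyxyxyy: accepted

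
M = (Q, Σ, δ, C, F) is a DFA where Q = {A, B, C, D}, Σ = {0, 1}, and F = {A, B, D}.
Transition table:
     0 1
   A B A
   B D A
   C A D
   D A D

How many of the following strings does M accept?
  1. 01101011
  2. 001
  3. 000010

3

01101011: accepted
001: accepted
000010: accepted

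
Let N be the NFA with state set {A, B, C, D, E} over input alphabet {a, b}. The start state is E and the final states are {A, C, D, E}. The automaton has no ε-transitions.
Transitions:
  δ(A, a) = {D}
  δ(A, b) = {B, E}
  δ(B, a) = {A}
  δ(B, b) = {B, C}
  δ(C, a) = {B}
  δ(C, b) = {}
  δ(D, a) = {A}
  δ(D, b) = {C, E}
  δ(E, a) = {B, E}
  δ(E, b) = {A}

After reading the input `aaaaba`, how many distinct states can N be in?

4

Start: {E}
read a: {B, E}
read a: {A, B, E}
read a: {A, B, D, E}
read a: {A, B, D, E}
read b: {A, B, C, E}
read a: {A, B, D, E}
Final reachable set {A, B, D, E} has 4 states.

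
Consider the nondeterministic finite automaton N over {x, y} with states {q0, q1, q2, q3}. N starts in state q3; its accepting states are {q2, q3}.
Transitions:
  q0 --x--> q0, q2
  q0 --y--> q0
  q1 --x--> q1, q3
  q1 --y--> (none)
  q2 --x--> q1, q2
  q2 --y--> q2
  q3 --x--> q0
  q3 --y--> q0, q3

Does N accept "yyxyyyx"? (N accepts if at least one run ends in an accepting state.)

accepted

Start: {q3}
read y: {q0, q3}
read y: {q0, q3}
read x: {q0, q2}
read y: {q0, q2}
read y: {q0, q2}
read y: {q0, q2}
read x: {q0, q1, q2}
Reachable ∩ accepting = {q2} — nonempty.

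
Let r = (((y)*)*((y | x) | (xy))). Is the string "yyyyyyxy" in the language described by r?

Split as yyyyyy·xy: ((y)*)* matches yyyyyy and ((y|x)|(xy)) matches xy.

yes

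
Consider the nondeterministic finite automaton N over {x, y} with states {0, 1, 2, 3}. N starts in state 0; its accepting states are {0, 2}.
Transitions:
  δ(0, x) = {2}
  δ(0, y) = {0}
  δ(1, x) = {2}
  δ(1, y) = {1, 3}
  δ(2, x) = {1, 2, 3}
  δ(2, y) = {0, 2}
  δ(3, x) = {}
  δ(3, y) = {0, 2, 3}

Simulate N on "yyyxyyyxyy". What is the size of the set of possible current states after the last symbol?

4

Start: {0}
read y: {0}
read y: {0}
read y: {0}
read x: {2}
read y: {0, 2}
read y: {0, 2}
read y: {0, 2}
read x: {1, 2, 3}
read y: {0, 1, 2, 3}
read y: {0, 1, 2, 3}
Final reachable set {0, 1, 2, 3} has 4 states.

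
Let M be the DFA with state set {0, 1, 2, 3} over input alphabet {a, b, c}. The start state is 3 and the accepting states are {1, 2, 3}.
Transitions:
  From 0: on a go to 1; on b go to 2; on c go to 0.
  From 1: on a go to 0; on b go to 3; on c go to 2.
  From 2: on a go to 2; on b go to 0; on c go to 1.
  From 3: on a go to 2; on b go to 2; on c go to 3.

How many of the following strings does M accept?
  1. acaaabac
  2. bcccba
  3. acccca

acaaabac: accepted
bcccba: accepted
acccca: accepted

3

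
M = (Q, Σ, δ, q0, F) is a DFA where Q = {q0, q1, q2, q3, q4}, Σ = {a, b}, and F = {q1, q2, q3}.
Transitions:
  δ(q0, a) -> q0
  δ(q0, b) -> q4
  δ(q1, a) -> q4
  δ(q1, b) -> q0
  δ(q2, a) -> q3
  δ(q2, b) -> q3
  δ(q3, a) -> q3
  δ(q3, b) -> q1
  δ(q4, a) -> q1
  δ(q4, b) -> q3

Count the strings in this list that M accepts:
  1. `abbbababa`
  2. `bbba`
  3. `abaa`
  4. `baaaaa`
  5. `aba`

2

`abbbababa`: rejected
`bbba`: rejected
`abaa`: rejected
`baaaaa`: accepted
`aba`: accepted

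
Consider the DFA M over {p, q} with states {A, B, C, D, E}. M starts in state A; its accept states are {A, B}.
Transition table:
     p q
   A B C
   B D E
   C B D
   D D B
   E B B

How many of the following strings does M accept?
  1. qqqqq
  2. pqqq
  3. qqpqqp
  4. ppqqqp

qqqqq: accepted
pqqq: rejected
qqpqqp: accepted
ppqqqp: rejected

2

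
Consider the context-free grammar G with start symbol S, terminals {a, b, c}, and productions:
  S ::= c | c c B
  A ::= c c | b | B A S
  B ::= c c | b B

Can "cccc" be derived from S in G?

yes

S ⇒ ccB ⇒ cccc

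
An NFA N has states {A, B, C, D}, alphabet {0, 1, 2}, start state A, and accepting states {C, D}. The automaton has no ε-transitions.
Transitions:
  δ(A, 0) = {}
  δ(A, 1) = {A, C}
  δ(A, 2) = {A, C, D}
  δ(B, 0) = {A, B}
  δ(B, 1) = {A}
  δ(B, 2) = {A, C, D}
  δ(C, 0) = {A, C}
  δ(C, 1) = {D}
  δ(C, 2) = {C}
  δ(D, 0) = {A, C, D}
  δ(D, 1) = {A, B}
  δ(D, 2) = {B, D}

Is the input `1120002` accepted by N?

accepted

Start: {A}
read 1: {A, C}
read 1: {A, C, D}
read 2: {A, B, C, D}
read 0: {A, B, C, D}
read 0: {A, B, C, D}
read 0: {A, B, C, D}
read 2: {A, B, C, D}
Reachable ∩ accepting = {C, D} — nonempty.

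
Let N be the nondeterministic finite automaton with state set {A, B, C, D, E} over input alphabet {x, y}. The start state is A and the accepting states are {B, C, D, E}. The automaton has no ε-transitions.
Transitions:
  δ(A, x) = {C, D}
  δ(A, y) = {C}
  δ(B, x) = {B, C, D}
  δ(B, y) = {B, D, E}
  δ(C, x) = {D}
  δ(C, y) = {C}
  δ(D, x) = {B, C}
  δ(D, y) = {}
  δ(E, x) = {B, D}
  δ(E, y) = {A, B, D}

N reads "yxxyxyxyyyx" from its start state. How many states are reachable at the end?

Start: {A}
read y: {C}
read x: {D}
read x: {B, C}
read y: {B, C, D, E}
read x: {B, C, D}
read y: {B, C, D, E}
read x: {B, C, D}
read y: {B, C, D, E}
read y: {A, B, C, D, E}
read y: {A, B, C, D, E}
read x: {B, C, D}
Final reachable set {B, C, D} has 3 states.

3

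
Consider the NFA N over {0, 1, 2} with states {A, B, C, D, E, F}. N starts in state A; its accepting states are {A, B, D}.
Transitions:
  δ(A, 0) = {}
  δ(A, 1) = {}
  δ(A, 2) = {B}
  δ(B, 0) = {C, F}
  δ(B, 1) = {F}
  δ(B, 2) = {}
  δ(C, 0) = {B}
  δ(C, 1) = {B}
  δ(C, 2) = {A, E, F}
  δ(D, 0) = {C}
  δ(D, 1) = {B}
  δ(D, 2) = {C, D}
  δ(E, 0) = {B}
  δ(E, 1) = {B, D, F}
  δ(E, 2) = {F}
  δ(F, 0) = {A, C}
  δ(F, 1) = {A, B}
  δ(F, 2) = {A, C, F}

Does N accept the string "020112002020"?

Start: {A}
read 0: {}
The reachable set is empty and stays empty for the remaining 11 symbols.
Reachable ∩ accepting = {} — empty.

rejected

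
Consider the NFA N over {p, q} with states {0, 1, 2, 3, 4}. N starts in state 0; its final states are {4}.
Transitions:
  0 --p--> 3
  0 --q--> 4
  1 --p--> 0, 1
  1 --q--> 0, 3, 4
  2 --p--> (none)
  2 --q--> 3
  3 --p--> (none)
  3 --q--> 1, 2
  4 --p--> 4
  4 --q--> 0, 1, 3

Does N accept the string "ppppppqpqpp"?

Start: {0}
read p: {3}
read p: {}
The reachable set is empty and stays empty for the remaining 9 symbols.
Reachable ∩ accepting = {} — empty.

rejected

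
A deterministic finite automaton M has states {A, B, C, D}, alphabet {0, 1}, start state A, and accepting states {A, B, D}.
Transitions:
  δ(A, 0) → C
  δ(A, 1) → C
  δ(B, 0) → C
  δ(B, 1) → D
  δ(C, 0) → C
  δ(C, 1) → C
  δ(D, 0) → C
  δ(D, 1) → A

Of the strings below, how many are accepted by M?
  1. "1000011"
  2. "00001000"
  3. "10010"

0

"1000011": rejected
"00001000": rejected
"10010": rejected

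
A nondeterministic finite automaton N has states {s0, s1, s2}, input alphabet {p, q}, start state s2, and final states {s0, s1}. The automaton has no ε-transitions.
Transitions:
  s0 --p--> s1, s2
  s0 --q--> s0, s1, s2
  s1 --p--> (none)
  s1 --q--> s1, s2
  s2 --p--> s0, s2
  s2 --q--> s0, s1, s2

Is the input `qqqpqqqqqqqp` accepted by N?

Start: {s2}
read q: {s0, s1, s2}
read q: {s0, s1, s2}
read q: {s0, s1, s2}
read p: {s0, s1, s2}
read q: {s0, s1, s2}
read q: {s0, s1, s2}
read q: {s0, s1, s2}
read q: {s0, s1, s2}
read q: {s0, s1, s2}
read q: {s0, s1, s2}
read q: {s0, s1, s2}
read p: {s0, s1, s2}
Reachable ∩ accepting = {s0, s1} — nonempty.

accepted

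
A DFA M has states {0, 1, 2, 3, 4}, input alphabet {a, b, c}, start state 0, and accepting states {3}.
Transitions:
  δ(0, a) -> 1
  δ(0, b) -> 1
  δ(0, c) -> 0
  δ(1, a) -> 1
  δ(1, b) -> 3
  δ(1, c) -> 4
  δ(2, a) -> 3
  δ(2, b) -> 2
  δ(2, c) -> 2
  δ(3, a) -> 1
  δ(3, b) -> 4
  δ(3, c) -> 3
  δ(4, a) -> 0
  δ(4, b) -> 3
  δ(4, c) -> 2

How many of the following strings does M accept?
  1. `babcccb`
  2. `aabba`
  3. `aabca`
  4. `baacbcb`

0

`babcccb`: rejected
`aabba`: rejected
`aabca`: rejected
`baacbcb`: rejected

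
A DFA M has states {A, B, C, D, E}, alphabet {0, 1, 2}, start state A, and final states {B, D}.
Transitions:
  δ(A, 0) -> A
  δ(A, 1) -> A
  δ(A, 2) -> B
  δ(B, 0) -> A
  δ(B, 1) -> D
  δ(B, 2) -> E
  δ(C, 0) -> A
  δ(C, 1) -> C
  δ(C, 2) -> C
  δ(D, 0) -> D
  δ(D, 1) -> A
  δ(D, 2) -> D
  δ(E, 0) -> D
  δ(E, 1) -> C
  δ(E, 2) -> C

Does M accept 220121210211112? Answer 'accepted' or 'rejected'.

A --2--> B
B --2--> E
E --0--> D
D --1--> A
A --2--> B
B --1--> D
D --2--> D
D --1--> A
A --0--> A
A --2--> B
B --1--> D
D --1--> A
A --1--> A
A --1--> A
A --2--> B
End in state B, which is an accepting state.

accepted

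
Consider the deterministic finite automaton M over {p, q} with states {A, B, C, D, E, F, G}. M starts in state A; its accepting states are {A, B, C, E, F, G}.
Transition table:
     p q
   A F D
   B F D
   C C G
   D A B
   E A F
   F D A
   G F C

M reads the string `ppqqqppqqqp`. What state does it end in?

F

A --p--> F
F --p--> D
D --q--> B
B --q--> D
D --q--> B
B --p--> F
F --p--> D
D --q--> B
B --q--> D
D --q--> B
B --p--> F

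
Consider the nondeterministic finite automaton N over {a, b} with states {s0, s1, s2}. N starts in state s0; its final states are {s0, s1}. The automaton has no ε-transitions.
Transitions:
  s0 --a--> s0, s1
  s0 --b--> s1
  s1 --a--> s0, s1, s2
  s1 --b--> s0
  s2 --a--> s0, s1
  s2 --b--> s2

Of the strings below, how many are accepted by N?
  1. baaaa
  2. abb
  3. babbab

3

baaaa: accepted
abb: accepted
babbab: accepted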